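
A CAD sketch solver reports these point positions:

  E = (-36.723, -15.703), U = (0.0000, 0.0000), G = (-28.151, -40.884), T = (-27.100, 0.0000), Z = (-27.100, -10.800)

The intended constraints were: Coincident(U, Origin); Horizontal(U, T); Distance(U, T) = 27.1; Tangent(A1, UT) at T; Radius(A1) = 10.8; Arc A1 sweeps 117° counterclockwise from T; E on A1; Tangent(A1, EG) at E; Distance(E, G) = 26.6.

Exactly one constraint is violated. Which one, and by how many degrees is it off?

Tangent(A1, EG) at E — off by 8.20°.

U = (0.00, 0.00) ✓; U.y = 0.00, T.y = 0.00 ✓; |UT| = 27.10 ✓; ∠(ZT, TU) = 90.00° ✓; |ZT| = 10.80 ✓; bearing(Z→E) − bearing(Z→T) = 117.0° ✓; |ZE| = 10.80 ✓; ∠(ZE, EG) = 98.20° ✗; |EG| = 26.60 ✓.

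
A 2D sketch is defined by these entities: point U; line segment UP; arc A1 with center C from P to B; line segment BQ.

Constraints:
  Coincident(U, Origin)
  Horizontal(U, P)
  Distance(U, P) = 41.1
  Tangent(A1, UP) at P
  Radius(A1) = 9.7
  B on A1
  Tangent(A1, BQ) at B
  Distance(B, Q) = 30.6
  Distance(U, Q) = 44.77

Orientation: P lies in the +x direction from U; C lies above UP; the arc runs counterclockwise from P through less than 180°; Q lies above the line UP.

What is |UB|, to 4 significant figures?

50.49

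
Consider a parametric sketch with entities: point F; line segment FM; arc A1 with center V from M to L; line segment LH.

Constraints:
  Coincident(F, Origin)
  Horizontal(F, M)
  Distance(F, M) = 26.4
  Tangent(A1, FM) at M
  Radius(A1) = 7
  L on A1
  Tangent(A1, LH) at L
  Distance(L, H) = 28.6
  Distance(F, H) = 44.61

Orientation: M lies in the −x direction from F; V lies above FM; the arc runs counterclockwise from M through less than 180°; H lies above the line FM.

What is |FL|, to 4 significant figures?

21.34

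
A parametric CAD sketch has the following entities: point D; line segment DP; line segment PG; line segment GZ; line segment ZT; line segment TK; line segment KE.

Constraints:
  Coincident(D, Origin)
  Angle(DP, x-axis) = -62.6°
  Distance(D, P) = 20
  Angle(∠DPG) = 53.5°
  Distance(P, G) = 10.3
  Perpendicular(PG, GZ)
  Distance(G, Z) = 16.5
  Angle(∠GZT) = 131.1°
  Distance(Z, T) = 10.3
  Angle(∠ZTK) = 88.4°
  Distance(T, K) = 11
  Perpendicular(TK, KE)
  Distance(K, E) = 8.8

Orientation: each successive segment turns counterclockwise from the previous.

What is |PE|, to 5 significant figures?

9.4769

∠ZTK = 88.4° gives TK at -65.600° from the x-axis; with |TK| = 11.0, K = (-6.0331, -15.257). The perpendicularity gives KE at right angles to TK, so KE runs at 24.400°; with |KE| = 8.8, E = (1.9809, -11.621). Then |PE| = |E − P| = 9.4769.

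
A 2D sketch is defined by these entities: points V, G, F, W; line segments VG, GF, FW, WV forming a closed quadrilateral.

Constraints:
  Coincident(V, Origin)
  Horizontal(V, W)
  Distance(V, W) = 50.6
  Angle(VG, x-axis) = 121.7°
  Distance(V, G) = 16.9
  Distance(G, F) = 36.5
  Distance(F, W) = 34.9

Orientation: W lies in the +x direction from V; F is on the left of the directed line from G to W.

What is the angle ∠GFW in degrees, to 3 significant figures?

118°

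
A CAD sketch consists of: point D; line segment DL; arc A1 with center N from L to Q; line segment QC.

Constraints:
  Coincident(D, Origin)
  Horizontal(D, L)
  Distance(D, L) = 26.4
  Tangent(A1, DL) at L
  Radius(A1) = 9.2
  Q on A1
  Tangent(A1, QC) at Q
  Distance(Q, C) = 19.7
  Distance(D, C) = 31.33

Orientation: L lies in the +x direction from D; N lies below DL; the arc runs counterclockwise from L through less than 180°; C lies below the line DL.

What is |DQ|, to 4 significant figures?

19.06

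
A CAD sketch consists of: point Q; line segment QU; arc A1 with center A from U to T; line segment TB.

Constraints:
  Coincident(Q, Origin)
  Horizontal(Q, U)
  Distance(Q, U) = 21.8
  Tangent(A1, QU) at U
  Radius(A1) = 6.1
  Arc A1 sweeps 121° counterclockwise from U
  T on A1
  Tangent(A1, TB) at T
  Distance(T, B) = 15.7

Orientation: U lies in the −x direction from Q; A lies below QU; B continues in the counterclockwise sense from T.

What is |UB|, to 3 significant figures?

22.9

On A1, U sits at bearing 90° from A; a 121° counterclockwise sweep puts T at bearing 211°, so T = A + 6.1·(cos 211°, sin 211°) = (-27.0, -9.24). Tangency of A1 to TB means the radius AT is perpendicular to TB, so TB runs along (−sin 211°, cos 211°); with |TB| = 15.7, B = (-18.9, -22.7). Then |UB| = |B − U| = 22.9.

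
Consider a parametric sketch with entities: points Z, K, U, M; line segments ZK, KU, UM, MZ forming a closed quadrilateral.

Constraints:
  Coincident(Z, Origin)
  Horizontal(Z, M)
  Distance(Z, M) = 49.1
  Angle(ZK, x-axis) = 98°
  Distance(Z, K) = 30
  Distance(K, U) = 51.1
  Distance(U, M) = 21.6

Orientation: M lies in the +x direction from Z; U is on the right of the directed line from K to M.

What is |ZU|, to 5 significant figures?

30.682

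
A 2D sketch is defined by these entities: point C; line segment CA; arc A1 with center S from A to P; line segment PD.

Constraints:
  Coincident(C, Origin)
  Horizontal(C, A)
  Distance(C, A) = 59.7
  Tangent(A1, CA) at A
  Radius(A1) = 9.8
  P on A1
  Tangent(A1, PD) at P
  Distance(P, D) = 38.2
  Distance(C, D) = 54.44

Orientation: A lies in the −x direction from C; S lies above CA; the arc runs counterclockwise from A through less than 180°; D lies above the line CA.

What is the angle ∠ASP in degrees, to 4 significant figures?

66.91°

Checks: |CA| = 59.70 ✓; |SP| = 9.800 ✓; ∠(SP, PD) = 90.00° ✓; |PD| = 38.20 ✓; |CD| = 54.44 ✓.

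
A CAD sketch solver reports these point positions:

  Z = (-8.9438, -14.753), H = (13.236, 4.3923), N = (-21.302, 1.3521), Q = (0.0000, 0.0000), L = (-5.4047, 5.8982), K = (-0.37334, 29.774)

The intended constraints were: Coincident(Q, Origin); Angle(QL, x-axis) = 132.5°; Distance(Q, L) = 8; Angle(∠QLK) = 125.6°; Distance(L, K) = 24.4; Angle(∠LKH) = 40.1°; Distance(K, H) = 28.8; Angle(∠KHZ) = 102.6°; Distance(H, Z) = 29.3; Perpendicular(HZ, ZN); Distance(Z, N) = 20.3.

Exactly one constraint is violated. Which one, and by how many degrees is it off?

Perpendicular(HZ, ZN) — off by 3.30°.

Q = (0.00, 0.00) ✓; QL at 132.5° ✓; |QL| = 8.000 ✓; ∠QLK = 125.6° ✓; |LK| = 24.40 ✓; ∠LKH = 40.10° ✓; |KH| = 28.80 ✓; ∠KHZ = 102.6° ✓; |HZ| = 29.30 ✓; ∠(HZ, ZN) = 93.30° ✗; |ZN| = 20.30 ✓.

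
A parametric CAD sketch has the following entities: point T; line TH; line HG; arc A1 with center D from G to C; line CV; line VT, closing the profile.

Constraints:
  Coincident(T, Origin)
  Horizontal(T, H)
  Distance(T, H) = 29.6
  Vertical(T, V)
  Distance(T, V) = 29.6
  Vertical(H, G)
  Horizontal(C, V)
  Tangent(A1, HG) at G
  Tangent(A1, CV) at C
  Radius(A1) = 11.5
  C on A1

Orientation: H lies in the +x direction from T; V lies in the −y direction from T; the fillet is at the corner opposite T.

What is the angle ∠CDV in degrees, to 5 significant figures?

57.570°

The virtual corner opposite T is at (29.600, -29.600). Since A1 is tangent to HG there, DG ⟂ HG and since A1 is tangent to CV there, DC ⟂ CV, with radius 11.5, so the center D sits 11.5 in from both sides at D = (18.100, -18.100). That places the tangent points at G = (29.600, -18.100) on HG and C = (18.100, -29.600) on CV. Then cos ∠CDV = DC·DV / (|DC||DV|), giving 57.570°.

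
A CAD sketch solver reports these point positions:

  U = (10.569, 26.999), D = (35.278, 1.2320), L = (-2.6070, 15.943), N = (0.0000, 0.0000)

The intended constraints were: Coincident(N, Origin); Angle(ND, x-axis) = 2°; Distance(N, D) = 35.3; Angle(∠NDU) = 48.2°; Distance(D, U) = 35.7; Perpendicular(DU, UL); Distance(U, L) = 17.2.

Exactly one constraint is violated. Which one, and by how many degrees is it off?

Perpendicular(DU, UL) — off by 3.80°.

N = (0.00, 0.00) ✓; ND at 2.000° ✓; |ND| = 35.30 ✓; ∠NDU = 48.20° ✓; |DU| = 35.70 ✓; ∠(DU, UL) = 86.20° ✗; |UL| = 17.20 ✓.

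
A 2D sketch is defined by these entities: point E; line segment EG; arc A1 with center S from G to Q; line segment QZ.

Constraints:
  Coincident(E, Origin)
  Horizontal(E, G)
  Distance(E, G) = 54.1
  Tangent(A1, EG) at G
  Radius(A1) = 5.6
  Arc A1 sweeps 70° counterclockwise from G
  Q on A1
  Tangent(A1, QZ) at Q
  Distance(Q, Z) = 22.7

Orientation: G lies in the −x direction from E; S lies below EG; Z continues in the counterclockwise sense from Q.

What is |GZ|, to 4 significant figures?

28.20

E is at the origin; EG is horizontal with |EG| = 54.1 and G on the −x side, so G = (-54.10, 0.000). The tangent condition forces SG to be normal to EG, so S = G + (0, -5.6) = (-54.10, -5.600). On A1, G sits at bearing 90° from S; a 70° counterclockwise sweep puts Q at bearing 160°, so Q = S + 5.6·(cos 160°, sin 160°) = (-59.36, -3.685). The tangent condition forces SQ to be normal to QZ, so QZ runs along (−sin 160°, cos 160°); with |QZ| = 22.7, Z = (-67.13, -25.02). Then |GZ| = |Z − G| = 28.20.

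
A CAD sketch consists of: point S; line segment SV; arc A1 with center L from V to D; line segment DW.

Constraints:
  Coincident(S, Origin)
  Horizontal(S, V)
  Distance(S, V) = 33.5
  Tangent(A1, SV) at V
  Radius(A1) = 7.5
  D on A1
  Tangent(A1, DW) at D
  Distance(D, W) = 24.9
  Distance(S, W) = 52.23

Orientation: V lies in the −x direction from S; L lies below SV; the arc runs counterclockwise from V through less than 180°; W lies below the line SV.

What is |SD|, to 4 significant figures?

41.68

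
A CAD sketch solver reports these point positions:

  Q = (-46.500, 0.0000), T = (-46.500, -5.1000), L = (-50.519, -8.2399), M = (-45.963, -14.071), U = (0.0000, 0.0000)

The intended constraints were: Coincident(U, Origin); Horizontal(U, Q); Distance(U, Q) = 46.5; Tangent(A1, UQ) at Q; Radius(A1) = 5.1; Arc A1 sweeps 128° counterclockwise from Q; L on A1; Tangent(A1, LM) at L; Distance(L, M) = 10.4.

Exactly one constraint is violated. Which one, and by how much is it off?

Distance(L, M) = 10.4 — off by 3.00.

U = (0.00, 0.00) ✓; U.y = 0.00, Q.y = 0.00 ✓; |UQ| = 46.50 ✓; ∠(TQ, QU) = 90.00° ✓; |TQ| = 5.100 ✓; bearing(T→L) − bearing(T→Q) = 128.0° ✓; |TL| = 5.100 ✓; ∠(TL, LM) = 90.00° ✓; |LM| = 7.400 ✗.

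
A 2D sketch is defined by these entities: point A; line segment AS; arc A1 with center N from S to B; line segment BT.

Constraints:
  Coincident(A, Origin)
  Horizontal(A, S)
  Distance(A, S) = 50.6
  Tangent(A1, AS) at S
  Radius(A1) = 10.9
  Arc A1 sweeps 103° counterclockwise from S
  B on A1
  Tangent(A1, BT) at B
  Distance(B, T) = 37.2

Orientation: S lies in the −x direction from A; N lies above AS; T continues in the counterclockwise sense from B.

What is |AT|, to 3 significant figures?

69.3

A is at the origin; AS is horizontal with |AS| = 50.6 and S on the −x side, so S = (-50.6, 0.00). A1 meets AS tangentially, so NS is at right angles to AS, so N = S + (0, 10.9) = (-50.6, 10.9). On A1, S sits at bearing -90° from N; a 103° counterclockwise sweep puts B at bearing 13°, so B = N + 10.9·(cos 13°, sin 13°) = (-40.0, 13.4). The tangent condition forces NB to be normal to BT, so BT runs along (−sin 13°, cos 13°); with |BT| = 37.2, T = (-48.3, 49.6). Then |AT| = |T − A| = 69.3.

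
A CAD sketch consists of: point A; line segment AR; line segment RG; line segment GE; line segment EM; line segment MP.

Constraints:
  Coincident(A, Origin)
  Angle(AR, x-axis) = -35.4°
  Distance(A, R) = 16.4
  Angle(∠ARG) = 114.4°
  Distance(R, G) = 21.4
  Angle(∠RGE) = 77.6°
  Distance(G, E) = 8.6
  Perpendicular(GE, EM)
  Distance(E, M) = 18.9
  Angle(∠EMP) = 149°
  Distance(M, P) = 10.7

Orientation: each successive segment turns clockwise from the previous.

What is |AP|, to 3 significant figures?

17.9

A is at the origin; AR runs at -35.4° with length 16.4, so R = (13.4, -9.50). ∠ARG = 114.4° gives RG at -101° from the x-axis; with |RG| = 21.4, G = (9.28, -30.5). ∠RGE = 77.6° gives GE at 157° from the x-axis; with |GE| = 8.6, E = (1.39, -27.1). The perpendicularity gives EM at right angles to GE, so EM runs at 66.6°; with |EM| = 18.9, M = (8.90, -9.75). ∠EMP = 149.0° gives MP at 35.6° from the x-axis; with |MP| = 10.7, P = (17.6, -3.52). Then |AP| = |P − A| = 17.9.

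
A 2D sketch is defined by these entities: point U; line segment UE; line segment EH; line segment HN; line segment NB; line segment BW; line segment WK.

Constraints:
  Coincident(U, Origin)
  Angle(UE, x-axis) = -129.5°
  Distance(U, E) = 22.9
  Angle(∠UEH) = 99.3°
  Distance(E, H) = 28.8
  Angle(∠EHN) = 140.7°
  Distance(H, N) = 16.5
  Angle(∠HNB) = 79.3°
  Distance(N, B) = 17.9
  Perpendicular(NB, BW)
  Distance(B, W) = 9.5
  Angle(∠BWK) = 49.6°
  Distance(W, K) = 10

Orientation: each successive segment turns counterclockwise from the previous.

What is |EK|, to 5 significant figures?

35.008

U is at the origin; UE runs at -129.5° with length 22.9, so E = (-14.566, -17.670). ∠UEH = 99.3° gives EH at -48.800° from the x-axis; with |EH| = 28.8, H = (4.4041, -39.340). ∠EHN = 140.7° gives HN at -9.5000° from the x-axis; with |HN| = 16.5, N = (20.678, -42.063). ∠HNB = 79.3° gives NB at 91.200° from the x-axis; with |NB| = 17.9, B = (20.303, -24.167). NB ⟂ BW, so BW runs at -178.80°; with |BW| = 9.5, W = (10.805, -24.366). ∠BWK = 49.6° gives WK at -48.400° from the x-axis; with |WK| = 10.0, K = (17.444, -31.844). Then |EK| = |K − E| = 35.008.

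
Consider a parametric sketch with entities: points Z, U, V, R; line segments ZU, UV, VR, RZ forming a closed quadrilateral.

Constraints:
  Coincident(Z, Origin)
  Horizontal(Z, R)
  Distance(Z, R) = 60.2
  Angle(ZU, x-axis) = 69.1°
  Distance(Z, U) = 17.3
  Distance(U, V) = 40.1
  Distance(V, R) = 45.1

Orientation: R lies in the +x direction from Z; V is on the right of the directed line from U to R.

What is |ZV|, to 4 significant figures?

29.54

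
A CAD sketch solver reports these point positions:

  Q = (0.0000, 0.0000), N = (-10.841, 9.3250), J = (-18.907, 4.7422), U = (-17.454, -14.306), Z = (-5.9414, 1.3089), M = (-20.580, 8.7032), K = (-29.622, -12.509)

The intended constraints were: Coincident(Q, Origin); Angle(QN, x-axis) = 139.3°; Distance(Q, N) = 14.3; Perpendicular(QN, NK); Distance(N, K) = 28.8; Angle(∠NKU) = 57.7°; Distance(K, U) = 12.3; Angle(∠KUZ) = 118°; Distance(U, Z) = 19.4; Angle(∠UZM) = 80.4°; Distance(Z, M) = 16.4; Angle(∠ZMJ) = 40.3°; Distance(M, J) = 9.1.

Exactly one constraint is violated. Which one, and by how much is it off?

Distance(M, J) = 9.1 — off by 4.80.

Q = (0.00, 0.00) ✓; QN at 139.3° ✓; |QN| = 14.30 ✓; ∠(QN, NK) = 90.00° ✓; |NK| = 28.80 ✓; ∠NKU = 57.70° ✓; |KU| = 12.30 ✓; ∠KUZ = 118.0° ✓; |UZ| = 19.40 ✓; ∠UZM = 80.40° ✓; |ZM| = 16.40 ✓; ∠ZMJ = 40.30° ✓; |MJ| = 4.300 ✗.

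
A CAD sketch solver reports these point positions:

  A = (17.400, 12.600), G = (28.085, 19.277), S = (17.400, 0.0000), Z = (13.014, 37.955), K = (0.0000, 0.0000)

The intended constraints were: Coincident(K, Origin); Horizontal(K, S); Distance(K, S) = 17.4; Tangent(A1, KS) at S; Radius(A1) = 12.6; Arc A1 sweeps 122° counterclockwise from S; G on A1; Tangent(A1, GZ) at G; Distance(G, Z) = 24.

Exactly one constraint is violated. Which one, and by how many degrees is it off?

Tangent(A1, GZ) at G — off by 6.90°.

K = (0.00, 0.00) ✓; K.y = 0.00, S.y = 0.00 ✓; |KS| = 17.40 ✓; ∠(AS, SK) = 90.00° ✓; |AS| = 12.60 ✓; bearing(A→G) − bearing(A→S) = 122.0° ✓; |AG| = 12.60 ✓; ∠(AG, GZ) = 83.10° ✗; |GZ| = 24.00 ✓.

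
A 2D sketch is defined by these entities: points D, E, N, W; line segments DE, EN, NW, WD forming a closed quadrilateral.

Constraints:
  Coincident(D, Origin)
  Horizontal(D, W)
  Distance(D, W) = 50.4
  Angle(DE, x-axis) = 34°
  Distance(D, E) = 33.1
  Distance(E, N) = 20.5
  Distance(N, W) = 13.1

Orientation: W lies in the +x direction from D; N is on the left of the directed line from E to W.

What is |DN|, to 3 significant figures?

48.8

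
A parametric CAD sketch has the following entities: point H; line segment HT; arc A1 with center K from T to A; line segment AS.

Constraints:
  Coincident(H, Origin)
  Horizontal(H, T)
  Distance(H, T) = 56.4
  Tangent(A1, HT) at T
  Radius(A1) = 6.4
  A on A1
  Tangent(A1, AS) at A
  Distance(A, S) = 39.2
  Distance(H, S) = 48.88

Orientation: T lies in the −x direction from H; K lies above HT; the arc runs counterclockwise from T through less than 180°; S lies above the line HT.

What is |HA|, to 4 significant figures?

50.93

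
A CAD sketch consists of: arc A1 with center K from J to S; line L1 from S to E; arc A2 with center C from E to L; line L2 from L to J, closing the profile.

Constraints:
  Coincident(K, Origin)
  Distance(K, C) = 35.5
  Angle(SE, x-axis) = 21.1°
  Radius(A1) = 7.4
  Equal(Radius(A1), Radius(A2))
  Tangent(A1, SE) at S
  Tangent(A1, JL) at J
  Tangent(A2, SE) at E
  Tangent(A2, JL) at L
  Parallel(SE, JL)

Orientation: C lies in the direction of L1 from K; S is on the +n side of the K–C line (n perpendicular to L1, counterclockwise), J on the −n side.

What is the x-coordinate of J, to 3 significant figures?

2.66

The slot axis is L1's direction at 21.1°, so u = (cos 21.1°, sin 21.1°) = (0.933, 0.360) and n = (−sin 21.1°, cos 21.1°) = (-0.360, 0.933). K is at the origin and C lies 35.5 along u from K, so C = 35.5·u = (33.1, 12.8). Tangency of A1 to both parallel lines with radius 7.4 puts S and J at K ± 7.4·n: S = (-2.66, 6.90), J = (2.66, -6.90). So J.x = 2.66.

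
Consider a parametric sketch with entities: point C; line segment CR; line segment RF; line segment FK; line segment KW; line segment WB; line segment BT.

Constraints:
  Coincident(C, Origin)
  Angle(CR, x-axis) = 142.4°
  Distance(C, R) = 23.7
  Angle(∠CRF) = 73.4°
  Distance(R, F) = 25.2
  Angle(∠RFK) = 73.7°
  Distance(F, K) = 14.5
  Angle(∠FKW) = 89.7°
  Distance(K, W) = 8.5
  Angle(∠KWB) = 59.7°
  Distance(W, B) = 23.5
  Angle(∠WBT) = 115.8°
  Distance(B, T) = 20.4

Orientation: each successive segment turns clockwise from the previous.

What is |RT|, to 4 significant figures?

49.25

∠KWB = 59.7° gives WB at 78.90° from the x-axis; with |WB| = 23.5, B = (2.999, 35.80). ∠WBT = 115.8° gives BT at 14.70° from the x-axis; with |BT| = 20.4, T = (22.73, 40.97). Then |RT| = |T − R| = 49.25.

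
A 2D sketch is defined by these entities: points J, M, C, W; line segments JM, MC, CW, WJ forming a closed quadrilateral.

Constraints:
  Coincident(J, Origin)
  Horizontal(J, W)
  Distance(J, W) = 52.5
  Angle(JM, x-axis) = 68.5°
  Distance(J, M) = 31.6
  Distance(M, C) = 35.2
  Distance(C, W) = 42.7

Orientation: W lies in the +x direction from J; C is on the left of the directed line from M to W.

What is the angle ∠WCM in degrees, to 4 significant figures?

79.97°

J is at the origin; JW is horizontal with |JW| = 52.5 and W in +x, so W = (52.5, 0). JM runs at 68.5° with |JM| = 31.6, so M = (11.58, 29.40). C is determined by |MC| = 35.2 and |CW| = 42.7 together: it lies at the intersection of circle(M, 35.2) and circle(W, 42.7). With |MW| = 50.39, the foot of the radical line on MW is 19.40 from M and the perpendicular offset is √(35.2² − 19.40²) = 29.37. Taking the left-of-MW solution: C = (44.47, 41.94).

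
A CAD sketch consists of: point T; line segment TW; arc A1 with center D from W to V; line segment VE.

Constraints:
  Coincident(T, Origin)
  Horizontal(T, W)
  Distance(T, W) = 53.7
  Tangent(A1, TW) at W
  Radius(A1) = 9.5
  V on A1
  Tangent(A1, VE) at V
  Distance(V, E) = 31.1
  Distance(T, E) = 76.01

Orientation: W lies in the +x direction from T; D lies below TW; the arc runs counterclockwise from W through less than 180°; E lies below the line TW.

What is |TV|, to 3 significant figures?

48.5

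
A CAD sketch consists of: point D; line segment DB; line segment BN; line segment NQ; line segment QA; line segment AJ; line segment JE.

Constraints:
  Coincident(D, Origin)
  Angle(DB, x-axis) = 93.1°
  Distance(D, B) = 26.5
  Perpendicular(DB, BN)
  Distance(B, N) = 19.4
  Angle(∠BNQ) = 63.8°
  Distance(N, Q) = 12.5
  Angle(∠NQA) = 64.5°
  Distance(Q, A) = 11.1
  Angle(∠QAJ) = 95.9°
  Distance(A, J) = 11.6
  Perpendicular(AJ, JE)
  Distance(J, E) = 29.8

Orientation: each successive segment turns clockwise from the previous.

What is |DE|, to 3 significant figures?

37.7

D is at the origin; DB runs at 93.1° with length 26.5, so B = (-1.43, 26.5). DB is perpendicular to BN, so BN runs at 3.10°; with |BN| = 19.4, N = (17.9, 27.5). ∠BNQ = 63.8° gives NQ at -113° from the x-axis; with |NQ| = 12.5, Q = (13.0, 16.0). ∠NQA = 64.5° gives QA at 131° from the x-axis; with |QA| = 11.1, A = (5.69, 24.3). ∠QAJ = 95.9° gives AJ at 47.3° from the x-axis; with |AJ| = 11.6, J = (13.6, 32.9). AJ ⟂ JE, so JE runs at -42.7°; with |JE| = 29.8, E = (35.5, 12.7). Then |DE| = |E − D| = 37.7.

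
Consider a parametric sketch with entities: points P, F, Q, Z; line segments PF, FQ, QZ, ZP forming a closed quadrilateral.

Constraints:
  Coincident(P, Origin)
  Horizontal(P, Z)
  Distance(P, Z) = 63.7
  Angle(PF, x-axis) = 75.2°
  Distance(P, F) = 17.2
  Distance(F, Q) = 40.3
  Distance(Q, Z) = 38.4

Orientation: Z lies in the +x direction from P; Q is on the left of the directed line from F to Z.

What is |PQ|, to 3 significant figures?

52.4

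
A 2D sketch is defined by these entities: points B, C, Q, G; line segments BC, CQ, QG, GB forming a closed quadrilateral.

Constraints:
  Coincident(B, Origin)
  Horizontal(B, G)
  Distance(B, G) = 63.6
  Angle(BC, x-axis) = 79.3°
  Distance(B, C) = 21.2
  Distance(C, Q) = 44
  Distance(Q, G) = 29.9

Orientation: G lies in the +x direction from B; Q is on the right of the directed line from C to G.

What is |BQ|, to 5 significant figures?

36.763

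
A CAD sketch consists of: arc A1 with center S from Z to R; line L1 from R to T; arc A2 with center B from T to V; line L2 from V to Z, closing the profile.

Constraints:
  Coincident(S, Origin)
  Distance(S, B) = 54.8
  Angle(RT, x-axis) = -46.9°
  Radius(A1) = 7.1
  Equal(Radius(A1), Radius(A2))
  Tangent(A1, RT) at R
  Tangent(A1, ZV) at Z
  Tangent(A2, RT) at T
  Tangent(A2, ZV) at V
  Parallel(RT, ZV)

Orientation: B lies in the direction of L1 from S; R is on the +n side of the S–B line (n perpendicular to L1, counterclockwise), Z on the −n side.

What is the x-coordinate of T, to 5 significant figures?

42.628

The slot axis is L1's direction at -46.9°, so u = (cos -46.9°, sin -46.9°) = (0.68327, -0.73016) and n = (−sin -46.9°, cos -46.9°) = (0.73016, 0.68327). S is at the origin and B lies 54.8 along u from S, so B = 54.8·u = (37.443, -40.013). Tangency of A1 to both parallel lines with radius 7.1 puts R and Z at S ± 7.1·n: R = (5.1842, 4.8512), Z = (-5.1842, -4.8512). Equal radii place T and V the same way about B: T = B + 7.1·n = (42.628, -35.162), V = B − 7.1·n = (32.259, -44.864). So T.x = 42.628.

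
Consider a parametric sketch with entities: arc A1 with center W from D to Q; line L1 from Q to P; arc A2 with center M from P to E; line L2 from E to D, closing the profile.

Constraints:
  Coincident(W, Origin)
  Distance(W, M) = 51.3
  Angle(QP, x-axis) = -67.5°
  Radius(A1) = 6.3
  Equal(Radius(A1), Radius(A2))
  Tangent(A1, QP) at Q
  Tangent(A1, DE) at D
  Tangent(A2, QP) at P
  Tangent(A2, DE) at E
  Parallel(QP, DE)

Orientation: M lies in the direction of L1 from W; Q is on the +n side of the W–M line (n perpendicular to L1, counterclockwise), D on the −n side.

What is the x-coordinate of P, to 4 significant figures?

25.45

The slot axis is L1's direction at -67.5°, so u = (cos -67.5°, sin -67.5°) = (0.3827, -0.9239) and n = (−sin -67.5°, cos -67.5°) = (0.9239, 0.3827). W is at the origin and M lies 51.3 along u from W, so M = 51.3·u = (19.63, -47.40). Tangency of A1 to both parallel lines with radius 6.3 puts Q and D at W ± 6.3·n: Q = (5.820, 2.411), D = (-5.820, -2.411). Equal radii place P and E the same way about M: P = M + 6.3·n = (25.45, -44.98), E = M − 6.3·n = (13.81, -49.81). So P.x = 25.45.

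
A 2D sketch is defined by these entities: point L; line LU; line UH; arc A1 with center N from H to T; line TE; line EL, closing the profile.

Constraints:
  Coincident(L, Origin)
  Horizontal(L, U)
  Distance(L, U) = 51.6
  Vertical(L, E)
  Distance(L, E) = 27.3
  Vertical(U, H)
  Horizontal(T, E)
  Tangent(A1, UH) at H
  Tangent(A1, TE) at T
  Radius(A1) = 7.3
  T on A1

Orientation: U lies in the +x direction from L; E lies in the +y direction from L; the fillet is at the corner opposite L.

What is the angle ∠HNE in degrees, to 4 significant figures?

170.6°

The virtual corner opposite L is at (51.60, 27.30). Since A1 is tangent to UH there, NH ⟂ UH and A1 meets TE tangentially, so NT is at right angles to TE, with radius 7.3, so the center N sits 7.3 in from both sides at N = (44.30, 20.00). That places the tangent points at H = (51.60, 20.00) on UH and T = (44.30, 27.30) on TE. Then cos ∠HNE = NH·NE / (|NH||NE|), giving 170.6°.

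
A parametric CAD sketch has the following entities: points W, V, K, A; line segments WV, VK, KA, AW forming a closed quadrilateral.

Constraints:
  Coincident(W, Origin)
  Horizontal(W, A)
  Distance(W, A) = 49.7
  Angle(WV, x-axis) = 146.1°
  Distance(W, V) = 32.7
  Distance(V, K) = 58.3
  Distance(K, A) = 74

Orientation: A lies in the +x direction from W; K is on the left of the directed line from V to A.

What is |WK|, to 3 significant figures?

63.6

W is at the origin; W and A share the same y with |WA| = 49.7 and A in +x, so A = (49.7, 0). WV runs at 146.1° with |WV| = 32.7, so V = (-27.1, 18.2). K is determined by |VK| = 58.3 and |KA| = 74.0 together: it lies at the intersection of circle(V, 58.3) and circle(A, 74.0). With |VA| = 79.0, the foot of the radical line on VA is 26.3 from V and the perpendicular offset is √(58.3² − 26.3²) = 52.0. Taking the left-of-VA solution: K = (10.5, 62.8).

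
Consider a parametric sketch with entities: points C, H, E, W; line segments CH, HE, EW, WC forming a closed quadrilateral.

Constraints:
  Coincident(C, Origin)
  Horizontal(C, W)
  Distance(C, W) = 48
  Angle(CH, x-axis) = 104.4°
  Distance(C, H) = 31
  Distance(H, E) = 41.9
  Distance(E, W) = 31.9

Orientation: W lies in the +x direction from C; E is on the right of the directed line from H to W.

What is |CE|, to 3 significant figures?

16.9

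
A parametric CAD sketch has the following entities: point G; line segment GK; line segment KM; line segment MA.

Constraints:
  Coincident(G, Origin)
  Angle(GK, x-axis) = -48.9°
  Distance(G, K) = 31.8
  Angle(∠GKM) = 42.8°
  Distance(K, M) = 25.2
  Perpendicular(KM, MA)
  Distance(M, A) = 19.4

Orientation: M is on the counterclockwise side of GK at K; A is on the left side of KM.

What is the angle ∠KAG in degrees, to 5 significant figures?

87.345°

G is at the origin; GK runs at -48.9° with length 31.8, so K = 31.8·(cos -48.9°, sin -48.9°) = (20.905, -23.963). ∠GKM = 42.8°, so KM runs at -48.9° + (180° − 42.8°) = 88.300° from the x-axis; with |KM| = 25.2, M = K + 25.2·(cos 88.300°, sin 88.300°) = (21.652, 1.2256). KM ⟂ MA; with |MA| = 19.4 on the left of KM, A = M + 19.4·(-0.99956, 0.029666) = (2.2607, 1.8011). Then cos ∠KAG = AK·AG / (|AK||AG|), giving 87.345°.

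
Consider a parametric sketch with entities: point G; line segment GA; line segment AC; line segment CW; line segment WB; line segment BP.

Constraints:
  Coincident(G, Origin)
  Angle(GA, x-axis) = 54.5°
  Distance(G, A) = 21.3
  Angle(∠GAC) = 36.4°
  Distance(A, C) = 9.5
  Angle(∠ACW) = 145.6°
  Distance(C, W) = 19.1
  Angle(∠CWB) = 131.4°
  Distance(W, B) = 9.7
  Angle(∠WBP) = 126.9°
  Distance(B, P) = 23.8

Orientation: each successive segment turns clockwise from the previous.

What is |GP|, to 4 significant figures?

25.52

G is at the origin; GA runs at 54.5° with length 21.3, so A = (12.37, 17.34). ∠GAC = 36.4° gives AC at -89.10° from the x-axis; with |AC| = 9.5, C = (12.52, 7.842). ∠ACW = 145.6° gives CW at -123.5° from the x-axis; with |CW| = 19.1, W = (1.976, -8.085). ∠CWB = 131.4° gives WB at -172.1° from the x-axis; with |WB| = 9.7, B = (-7.632, -9.419). ∠WBP = 126.9° gives BP at 134.8° from the x-axis; with |BP| = 23.8, P = (-24.40, 7.469). Then |GP| = |P − G| = 25.52.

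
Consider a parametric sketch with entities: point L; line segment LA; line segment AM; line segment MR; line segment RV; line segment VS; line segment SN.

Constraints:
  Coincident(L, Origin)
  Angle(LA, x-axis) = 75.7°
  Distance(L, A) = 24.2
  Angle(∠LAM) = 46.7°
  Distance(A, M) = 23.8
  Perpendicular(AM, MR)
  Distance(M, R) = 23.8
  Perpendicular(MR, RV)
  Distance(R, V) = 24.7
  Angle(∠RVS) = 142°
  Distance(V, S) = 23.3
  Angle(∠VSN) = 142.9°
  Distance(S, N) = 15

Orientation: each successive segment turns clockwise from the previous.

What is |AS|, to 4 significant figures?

21.46

The perpendicularity gives RV at right angles to MR, so RV runs at 122.4°; with |RV| = 24.7, V = (-14.60, 11.46). ∠RVS = 142.0° gives VS at 84.40° from the x-axis; with |VS| = 23.3, S = (-12.33, 34.65). Then |AS| = |S − A| = 21.46.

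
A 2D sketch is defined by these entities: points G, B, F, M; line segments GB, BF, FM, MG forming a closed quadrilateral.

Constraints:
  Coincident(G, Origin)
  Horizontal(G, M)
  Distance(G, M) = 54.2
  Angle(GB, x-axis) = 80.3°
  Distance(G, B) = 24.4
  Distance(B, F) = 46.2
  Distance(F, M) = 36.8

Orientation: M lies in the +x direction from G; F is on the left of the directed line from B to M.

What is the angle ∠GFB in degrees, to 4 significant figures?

21.32°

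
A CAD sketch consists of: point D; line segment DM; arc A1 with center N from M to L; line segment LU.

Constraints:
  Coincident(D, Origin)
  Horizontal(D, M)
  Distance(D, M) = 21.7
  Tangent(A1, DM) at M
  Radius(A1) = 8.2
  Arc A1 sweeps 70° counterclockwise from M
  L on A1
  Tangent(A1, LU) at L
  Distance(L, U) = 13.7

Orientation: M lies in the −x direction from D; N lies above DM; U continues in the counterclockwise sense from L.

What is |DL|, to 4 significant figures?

15.00

D is at the origin; D and M share the same y with |DM| = 21.7 and M on the −x side, so M = (-21.70, 0.000). A1 meets DM tangentially, so NM is at right angles to DM, so N = M + (0, 8.2) = (-21.70, 8.200). On A1, M sits at bearing -90° from N; a 70° counterclockwise sweep puts L at bearing -20°, so L = N + 8.2·(cos -20°, sin -20°) = (-13.99, 5.395). Then |DL| = |L − D| = 15.00.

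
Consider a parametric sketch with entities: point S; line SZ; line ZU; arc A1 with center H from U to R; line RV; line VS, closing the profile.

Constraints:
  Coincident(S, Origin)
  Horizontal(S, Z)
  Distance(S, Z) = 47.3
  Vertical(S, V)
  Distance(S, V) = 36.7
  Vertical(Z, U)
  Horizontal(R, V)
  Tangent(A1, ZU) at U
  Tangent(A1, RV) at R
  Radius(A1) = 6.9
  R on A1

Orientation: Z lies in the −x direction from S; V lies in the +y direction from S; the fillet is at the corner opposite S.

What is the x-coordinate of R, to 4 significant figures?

-40.40

S is at the origin; SZ is horizontal with |SZ| = 47.3 and Z on the −x side, so Z = (-47.30, 0.000). SV is vertical with |SV| = 36.7 and V on the +y side, so V = (0.000, 36.70). The virtual corner opposite S is at (-47.30, 36.70). Since A1 is tangent to ZU there, HU ⟂ ZU and since A1 is tangent to RV there, HR ⟂ RV, with radius 6.9, so the center H sits 6.9 in from both sides at H = (-40.40, 29.80). That places the tangent points at U = (-47.30, 29.80) on ZU and R = (-40.40, 36.70) on RV. So R.x = -40.40.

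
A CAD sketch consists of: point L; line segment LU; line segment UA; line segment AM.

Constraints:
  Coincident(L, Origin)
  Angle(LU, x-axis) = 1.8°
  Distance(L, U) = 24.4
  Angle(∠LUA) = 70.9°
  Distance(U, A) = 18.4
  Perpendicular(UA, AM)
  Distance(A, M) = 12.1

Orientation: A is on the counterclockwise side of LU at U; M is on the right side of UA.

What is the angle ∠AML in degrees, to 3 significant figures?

16.5°

L is at the origin; LU runs at 1.8° with length 24.4, so U = 24.4·(cos 1.8°, sin 1.8°) = (24.4, 0.766). ∠LUA = 70.9°, so UA runs at 1.8° + (180° − 70.9°) = 111° from the x-axis; with |UA| = 18.4, A = U + 18.4·(cos 111°, sin 111°) = (17.8, 18.0). UA ⟂ AM; with |AM| = 12.1 on the right of UA, M = A + 12.1·(0.934, 0.357) = (29.1, 22.3). Then cos ∠AML = MA·ML / (|MA||ML|), giving 16.5°.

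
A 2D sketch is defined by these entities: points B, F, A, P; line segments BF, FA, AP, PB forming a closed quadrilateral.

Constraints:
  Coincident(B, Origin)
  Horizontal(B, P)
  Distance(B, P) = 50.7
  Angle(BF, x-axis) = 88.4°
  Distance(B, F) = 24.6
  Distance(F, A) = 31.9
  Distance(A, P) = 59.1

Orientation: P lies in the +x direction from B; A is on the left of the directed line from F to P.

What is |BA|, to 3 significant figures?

54.0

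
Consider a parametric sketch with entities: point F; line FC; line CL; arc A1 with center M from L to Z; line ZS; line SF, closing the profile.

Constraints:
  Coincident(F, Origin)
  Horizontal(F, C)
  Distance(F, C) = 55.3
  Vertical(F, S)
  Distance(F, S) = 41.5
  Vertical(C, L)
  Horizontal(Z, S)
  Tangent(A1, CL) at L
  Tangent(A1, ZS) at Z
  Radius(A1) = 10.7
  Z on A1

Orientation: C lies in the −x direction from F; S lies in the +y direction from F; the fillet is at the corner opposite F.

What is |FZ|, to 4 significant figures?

60.92

F is at the origin; F and C share the same y with |FC| = 55.3 and C on the −x side, so C = (-55.30, 0.000). FS is vertical with |FS| = 41.5 and S on the +y side, so S = (0.000, 41.50). The virtual corner opposite F is at (-55.30, 41.50). Tangency of A1 to CL means the radius ML is perpendicular to CL and the tangent condition forces MZ to be normal to ZS, with radius 10.7, so the center M sits 10.7 in from both sides at M = (-44.60, 30.80). That places the tangent points at L = (-55.30, 30.80) on CL and Z = (-44.60, 41.50) on ZS. Then |FZ| = |Z − F| = 60.92.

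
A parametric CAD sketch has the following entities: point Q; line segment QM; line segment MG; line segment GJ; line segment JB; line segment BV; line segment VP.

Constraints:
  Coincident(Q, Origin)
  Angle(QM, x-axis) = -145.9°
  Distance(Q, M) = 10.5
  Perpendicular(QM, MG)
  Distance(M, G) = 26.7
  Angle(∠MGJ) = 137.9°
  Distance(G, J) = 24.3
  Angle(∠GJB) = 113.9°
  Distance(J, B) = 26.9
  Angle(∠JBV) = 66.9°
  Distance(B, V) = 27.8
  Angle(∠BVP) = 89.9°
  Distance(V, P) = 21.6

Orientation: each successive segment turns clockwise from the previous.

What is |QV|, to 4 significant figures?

20.18

∠GJB = 113.9° gives JB at 15.90° from the x-axis; with |JB| = 26.9, B = (5.589, 47.66). ∠JBV = 66.9° gives BV at -97.20° from the x-axis; with |BV| = 27.8, V = (2.105, 20.07). Then |QV| = |V − Q| = 20.18.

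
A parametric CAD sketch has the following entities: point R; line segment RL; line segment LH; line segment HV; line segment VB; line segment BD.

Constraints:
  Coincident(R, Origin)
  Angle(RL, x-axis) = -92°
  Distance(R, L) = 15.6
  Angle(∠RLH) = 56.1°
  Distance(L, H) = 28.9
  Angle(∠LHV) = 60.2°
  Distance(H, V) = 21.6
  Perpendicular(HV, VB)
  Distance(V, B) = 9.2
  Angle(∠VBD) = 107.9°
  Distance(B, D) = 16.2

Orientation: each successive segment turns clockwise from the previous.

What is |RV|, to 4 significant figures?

11.10

R is at the origin; RL runs at -92.0° with length 15.6, so L = (-0.5444, -15.59). ∠RLH = 56.1° gives LH at 144.1° from the x-axis; with |LH| = 28.9, H = (-23.95, 1.356). ∠LHV = 60.2° gives HV at 24.30° from the x-axis; with |HV| = 21.6, V = (-4.268, 10.24). Then |RV| = |V − R| = 11.10.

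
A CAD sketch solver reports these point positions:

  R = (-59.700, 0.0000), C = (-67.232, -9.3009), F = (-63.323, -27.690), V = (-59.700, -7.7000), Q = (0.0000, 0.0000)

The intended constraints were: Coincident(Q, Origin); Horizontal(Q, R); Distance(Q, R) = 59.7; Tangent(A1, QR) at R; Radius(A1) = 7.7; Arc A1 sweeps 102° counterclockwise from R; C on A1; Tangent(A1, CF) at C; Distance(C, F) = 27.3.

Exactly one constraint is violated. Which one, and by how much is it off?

Distance(C, F) = 27.3 — off by 8.50.

Q = (0.00, 0.00) ✓; Q.y = 0.00, R.y = 0.00 ✓; |QR| = 59.70 ✓; ∠(VR, RQ) = 90.00° ✓; |VR| = 7.700 ✓; bearing(V→C) − bearing(V→R) = 102.0° ✓; |VC| = 7.700 ✓; ∠(VC, CF) = 90.00° ✓; |CF| = 18.80 ✗.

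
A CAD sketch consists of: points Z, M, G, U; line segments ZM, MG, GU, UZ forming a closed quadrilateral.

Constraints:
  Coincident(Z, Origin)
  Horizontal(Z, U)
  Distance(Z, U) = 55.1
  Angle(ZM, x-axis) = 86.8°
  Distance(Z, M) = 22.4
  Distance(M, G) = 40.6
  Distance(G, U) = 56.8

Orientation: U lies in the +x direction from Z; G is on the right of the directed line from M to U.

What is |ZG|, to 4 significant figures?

18.28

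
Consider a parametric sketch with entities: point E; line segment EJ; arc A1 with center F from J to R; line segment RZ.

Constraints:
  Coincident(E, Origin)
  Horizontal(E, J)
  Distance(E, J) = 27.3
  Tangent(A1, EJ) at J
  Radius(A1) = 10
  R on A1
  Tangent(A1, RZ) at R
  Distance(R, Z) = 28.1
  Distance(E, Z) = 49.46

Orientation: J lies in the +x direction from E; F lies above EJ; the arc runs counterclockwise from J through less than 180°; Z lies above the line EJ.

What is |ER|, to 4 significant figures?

39.05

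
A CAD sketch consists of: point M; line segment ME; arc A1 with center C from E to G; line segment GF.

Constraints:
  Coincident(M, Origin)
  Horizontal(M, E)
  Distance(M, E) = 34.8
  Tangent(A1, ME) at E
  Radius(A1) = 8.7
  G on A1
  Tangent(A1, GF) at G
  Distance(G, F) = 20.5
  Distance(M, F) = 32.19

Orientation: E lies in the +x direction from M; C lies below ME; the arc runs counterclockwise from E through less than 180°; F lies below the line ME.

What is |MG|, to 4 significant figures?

27.21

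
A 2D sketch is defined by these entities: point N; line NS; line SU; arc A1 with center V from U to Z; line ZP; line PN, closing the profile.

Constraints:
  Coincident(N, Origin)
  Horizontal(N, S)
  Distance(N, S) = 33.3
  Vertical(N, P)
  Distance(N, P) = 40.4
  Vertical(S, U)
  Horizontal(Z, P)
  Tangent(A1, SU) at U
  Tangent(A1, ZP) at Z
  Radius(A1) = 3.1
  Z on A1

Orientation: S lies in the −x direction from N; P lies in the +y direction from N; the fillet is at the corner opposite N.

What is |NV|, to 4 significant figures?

47.99

N is at the origin; NS is horizontal with |NS| = 33.3 and S on the −x side, so S = (-33.30, 0.000). NP is vertical with |NP| = 40.4 and P on the +y side, so P = (0.000, 40.40). The virtual corner opposite N is at (-33.30, 40.40). A1 meets SU tangentially, so VU is at right angles to SU and tangency of A1 to ZP means the radius VZ is perpendicular to ZP, with radius 3.1, so the center V sits 3.1 in from both sides at V = (-30.20, 37.30). Then |NV| = |V − N| = 47.99.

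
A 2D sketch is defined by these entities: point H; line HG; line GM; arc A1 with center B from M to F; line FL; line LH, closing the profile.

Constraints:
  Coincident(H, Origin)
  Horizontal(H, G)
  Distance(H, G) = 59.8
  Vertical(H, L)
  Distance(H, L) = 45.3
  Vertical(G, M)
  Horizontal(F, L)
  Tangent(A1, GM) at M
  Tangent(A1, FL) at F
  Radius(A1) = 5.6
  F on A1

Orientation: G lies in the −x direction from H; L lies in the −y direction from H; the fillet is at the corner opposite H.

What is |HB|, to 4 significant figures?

67.18

H and L share the same x with |HL| = 45.3 and L on the −y side, so L = (0.000, -45.30). The virtual corner opposite H is at (-59.80, -45.30). A1 meets GM tangentially, so BM is at right angles to GM and A1 meets FL tangentially, so BF is at right angles to FL, with radius 5.6, so the center B sits 5.6 in from both sides at B = (-54.20, -39.70). Then |HB| = |B − H| = 67.18.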